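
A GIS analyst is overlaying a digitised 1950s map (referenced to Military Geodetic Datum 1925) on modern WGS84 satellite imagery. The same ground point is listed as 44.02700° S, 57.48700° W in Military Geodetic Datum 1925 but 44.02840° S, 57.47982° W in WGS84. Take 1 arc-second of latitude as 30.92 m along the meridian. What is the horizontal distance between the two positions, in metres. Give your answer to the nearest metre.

Δφ = -44.02840° − -44.02700° = -0.00140°; Δλ = -57.47982° − -57.48700° = +0.00718°.
1° of latitude = 3600 × 30.92 = 111312 m.
ΔN = Δφ × 111312 = -155.8 m; ΔE = Δλ × 111312 × cos(-44.02700°) = +0.00718 × 111312 × 0.719012 = 574.6 m.
Distance = √(ΔE² + ΔN²) = √(574.6² + (-155.8)²) = 595.4 m.

595 m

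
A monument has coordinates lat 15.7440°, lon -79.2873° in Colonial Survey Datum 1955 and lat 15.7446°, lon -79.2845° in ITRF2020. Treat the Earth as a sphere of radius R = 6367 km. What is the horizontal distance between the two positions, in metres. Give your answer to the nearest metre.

Δφ = 15.7446° − 15.7440° = +0.0006°; Δλ = -79.2845° − -79.2873° = +0.0028°.
1° along a meridian = πR/180 = 111125 m.
ΔN = Δφ × 111125 = 66.7 m; ΔE = Δλ × 111125 × cos(15.7440°) = +0.0028 × 111125 × 0.962484 = 299.5 m.
Distance = √(ΔE² + ΔN²) = √(299.5² + 66.7²) = 306.8 m.

307 m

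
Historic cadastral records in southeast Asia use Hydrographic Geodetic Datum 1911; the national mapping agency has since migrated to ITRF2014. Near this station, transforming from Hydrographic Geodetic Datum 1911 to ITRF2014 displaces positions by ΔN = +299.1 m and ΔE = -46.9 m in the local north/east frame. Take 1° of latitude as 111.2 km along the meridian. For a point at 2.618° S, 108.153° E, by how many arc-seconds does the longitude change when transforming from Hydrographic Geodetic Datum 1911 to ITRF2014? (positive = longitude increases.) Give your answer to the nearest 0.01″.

Δλ = -1.52″

At latitude -2.618°, cos φ = 0.998956.
1° of longitude at this latitude = 111.2 × cos φ = 111.08 km, so Δλ = -46.9 / 111083.9 = -0.0004222° = -1.520″.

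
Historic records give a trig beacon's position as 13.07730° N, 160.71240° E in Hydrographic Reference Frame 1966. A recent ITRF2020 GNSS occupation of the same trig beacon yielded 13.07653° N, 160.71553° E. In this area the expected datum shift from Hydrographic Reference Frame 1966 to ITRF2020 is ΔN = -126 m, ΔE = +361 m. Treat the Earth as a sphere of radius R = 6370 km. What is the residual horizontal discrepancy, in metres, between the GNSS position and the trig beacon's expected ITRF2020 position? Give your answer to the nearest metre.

Observed coordinate differences: Δφ = -0.00077°, Δλ = +0.00313°.
Converting to metres (1° lat = 111177 m, cos φ = 0.974066): observed ΔN = -85.6 m, observed ΔE = 339.0 m.
Subtracting the expected shift leaves a residual of -85.6 − (-126) = 40.4 m north and 339.0 − (361) = -22.0 m east.
Residual distance = √(40.4² + (-22.0)²) = 46.0 m.

46 m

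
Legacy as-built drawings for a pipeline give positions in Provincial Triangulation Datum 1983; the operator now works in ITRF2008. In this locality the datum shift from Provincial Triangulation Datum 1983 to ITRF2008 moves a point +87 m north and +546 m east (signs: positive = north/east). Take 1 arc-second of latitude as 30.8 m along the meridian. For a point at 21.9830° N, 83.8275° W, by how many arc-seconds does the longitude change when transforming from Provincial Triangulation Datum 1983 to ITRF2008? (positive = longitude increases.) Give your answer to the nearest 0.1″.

Δλ = 19.1″

At latitude 21.9830°, cos φ = 0.927295.
1″ of longitude at this latitude = 30.80 × cos φ = 28.5607 m, so Δλ = 546.0 / 28.5607 = 19.117″.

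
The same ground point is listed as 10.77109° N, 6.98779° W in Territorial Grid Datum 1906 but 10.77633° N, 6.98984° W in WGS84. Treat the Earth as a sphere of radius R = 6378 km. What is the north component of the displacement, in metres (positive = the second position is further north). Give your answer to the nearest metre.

ΔN = 583 m

Δφ = 10.77633° − 10.77109° = +0.00524°; Δλ = -6.98984° − -6.98779° = -0.00205°.
1° along a meridian = πR/180 = 111317 m.
ΔN = Δφ × 111317 = 583.3 m; ΔE = Δλ × 111317 × cos(10.77109°) = -0.00205 × 111317 × 0.982382 = -224.2 m.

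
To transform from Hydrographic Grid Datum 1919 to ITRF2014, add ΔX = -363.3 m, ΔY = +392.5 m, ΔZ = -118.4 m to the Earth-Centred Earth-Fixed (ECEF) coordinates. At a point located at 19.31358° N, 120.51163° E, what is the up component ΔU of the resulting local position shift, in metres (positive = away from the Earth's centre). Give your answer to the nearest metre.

At φ = 19.31358°, λ = 120.51163°: sin φ = 0.330738, cos φ = 0.943723, sin λ = 0.861526, cos λ = -0.507713.
ΔU = cos φ cos λ·ΔX + cos φ sin λ·ΔY + sin φ·ΔZ = (0.943723)(-0.507713)(-363.3) + (0.943723)(0.861526)(392.5) + (0.330738)(-118.4) = 454.03 m.

ΔU = 454 m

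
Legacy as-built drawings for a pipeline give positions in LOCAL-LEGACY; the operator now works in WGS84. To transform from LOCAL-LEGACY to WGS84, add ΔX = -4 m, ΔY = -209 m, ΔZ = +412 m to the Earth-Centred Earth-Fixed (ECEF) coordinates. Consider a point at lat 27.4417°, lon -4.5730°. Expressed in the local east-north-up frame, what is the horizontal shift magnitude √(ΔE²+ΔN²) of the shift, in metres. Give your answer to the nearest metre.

At φ = 27.4417°, λ = -4.5730°: sin φ = 0.460846, cos φ = 0.887480, sin λ = -0.079729, cos λ = 0.996817.
ΔE = −sin λ·ΔX + cos λ·ΔY = −(-0.079729)·(-4) + (0.996817)·(-209) = -208.65 m.
ΔN = −sin φ cos λ·ΔX − sin φ sin λ·ΔY + cos φ·ΔZ = −(0.460846)(0.996817)(-4) − (0.460846)(-0.079729)(-209) + (0.887480)(412) = 359.80 m.
Horizontal magnitude = √(ΔE² + ΔN²) = √((-208.65)² + 359.80²) = 415.92 m.

416 m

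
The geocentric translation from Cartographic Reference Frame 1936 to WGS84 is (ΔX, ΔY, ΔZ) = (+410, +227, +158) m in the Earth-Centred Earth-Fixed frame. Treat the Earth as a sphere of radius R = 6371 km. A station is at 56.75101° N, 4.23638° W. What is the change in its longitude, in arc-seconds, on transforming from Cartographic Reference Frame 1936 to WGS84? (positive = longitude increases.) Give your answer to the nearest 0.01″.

sin φ = 0.836296, cos φ = 0.548278, sin λ = -0.073871, cos λ = 0.997268.
East component: ΔE = −sin λ·ΔX + cos λ·ΔY = −(-0.073871)(410) + (0.997268)(227) = 256.67 m.
1° of latitude spans πR/180 = 111195 m; at latitude φ, 1° of longitude spans that × cos φ = 60965.8 m, so Δλ = 256.67 / 60965.8 × 3600 = 15.156″.

Δλ = 15.16″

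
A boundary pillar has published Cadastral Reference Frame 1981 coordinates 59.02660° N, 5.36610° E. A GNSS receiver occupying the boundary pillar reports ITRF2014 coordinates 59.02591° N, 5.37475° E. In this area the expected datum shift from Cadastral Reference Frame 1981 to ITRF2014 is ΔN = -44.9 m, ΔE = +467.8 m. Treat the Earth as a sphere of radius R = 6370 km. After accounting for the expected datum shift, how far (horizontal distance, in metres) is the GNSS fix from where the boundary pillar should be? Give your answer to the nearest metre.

42 m

Observed coordinate differences: Δφ = -0.00069°, Δλ = +0.00865°.
Converting to metres (1° lat = 111177 m, cos φ = 0.514640): observed ΔN = -76.7 m, observed ΔE = 494.9 m.
Subtracting the expected shift leaves a residual of -76.7 − (-44.9) = -31.8 m north and 494.9 − (467.8) = 27.1 m east.
Residual distance = √((-31.8)² + 27.1²) = 41.8 m.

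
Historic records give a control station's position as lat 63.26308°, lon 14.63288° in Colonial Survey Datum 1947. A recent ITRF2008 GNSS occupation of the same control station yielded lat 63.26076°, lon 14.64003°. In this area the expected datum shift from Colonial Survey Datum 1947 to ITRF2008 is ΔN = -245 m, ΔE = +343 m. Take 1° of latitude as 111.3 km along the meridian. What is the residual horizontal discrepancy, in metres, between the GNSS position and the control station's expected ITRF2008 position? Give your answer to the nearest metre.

Observed coordinate differences: Δφ = -0.00232°, Δλ = +0.00715°.
Converting to metres (1° lat = 111300 m, cos φ = 0.449895): observed ΔN = -258.2 m, observed ΔE = 358.0 m.
Subtracting the expected shift leaves a residual of -258.2 − (-245) = -13.2 m north and 358.0 − (343) = 15.0 m east.
Residual distance = √((-13.2)² + 15.0²) = 20.0 m.

20 m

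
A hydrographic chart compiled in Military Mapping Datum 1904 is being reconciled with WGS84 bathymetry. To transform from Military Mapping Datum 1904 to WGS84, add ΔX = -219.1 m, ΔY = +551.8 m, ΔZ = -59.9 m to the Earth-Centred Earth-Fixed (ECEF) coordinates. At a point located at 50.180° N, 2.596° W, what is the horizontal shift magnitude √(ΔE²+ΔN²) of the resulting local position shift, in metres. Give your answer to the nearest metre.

The local east axis at (φ, λ) is (−sin λ, cos λ, 0), so ΔE = −sin(-2.596°)·(-219.1) + cos(-2.596°)·551.8 = 541.31 m.
The local north axis is (−sin φ cos λ, −sin φ sin λ, cos φ), giving ΔN = 168.109 + 19.196 − 38.359 = 148.95 m.
Horizontal magnitude = √(ΔE² + ΔN²) = √(541.31² + 148.95²) = 561.43 m.

561 m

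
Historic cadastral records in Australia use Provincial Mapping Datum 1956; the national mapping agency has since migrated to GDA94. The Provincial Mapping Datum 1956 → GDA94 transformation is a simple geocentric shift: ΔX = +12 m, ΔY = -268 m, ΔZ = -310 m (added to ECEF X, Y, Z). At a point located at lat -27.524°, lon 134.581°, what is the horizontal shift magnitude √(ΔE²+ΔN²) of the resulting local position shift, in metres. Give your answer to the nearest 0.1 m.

At φ = -27.524°, λ = 134.581°: sin φ = -0.462120, cos φ = 0.886817, sin λ = 0.712259, cos λ = -0.701917.
ΔE = −sin λ·ΔX + cos λ·ΔY = −(0.712259)·(12) + (-0.701917)·(-268) = 179.57 m.
ΔN = −sin φ cos λ·ΔX − sin φ sin λ·ΔY + cos φ·ΔZ = −(-0.462120)(-0.701917)(12) − (-0.462120)(0.712259)(-268) + (0.886817)(-310) = -367.02 m.
Horizontal magnitude = √(ΔE² + ΔN²) = √(179.57² + (-367.02)²) = 408.59 m.

408.6 m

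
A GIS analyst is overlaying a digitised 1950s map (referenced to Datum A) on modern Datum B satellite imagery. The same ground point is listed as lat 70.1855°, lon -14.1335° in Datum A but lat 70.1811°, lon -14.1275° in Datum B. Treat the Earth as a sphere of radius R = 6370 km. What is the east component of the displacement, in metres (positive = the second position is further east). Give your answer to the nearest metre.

ΔE = 226 m

Δφ = 70.1811° − 70.1855° = -0.0044°; Δλ = -14.1275° − -14.1335° = +0.0060°.
1° along a meridian = πR/180 = 111177 m.
ΔN = Δφ × 111177 = -489.2 m; ΔE = Δλ × 111177 × cos(70.1855°) = +0.0060 × 111177 × 0.338976 = 226.1 m.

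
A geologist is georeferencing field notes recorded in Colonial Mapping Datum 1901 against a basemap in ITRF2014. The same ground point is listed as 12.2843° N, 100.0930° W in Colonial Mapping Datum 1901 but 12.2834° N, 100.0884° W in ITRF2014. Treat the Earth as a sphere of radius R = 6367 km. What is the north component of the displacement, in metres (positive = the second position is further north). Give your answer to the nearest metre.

Δφ = 12.2834° − 12.2843° = -0.0009°; Δλ = -100.0884° − -100.0930° = +0.0046°.
1° along a meridian = πR/180 = 111125 m.
ΔN = Δφ × 111125 = -100.0 m; ΔE = Δλ × 111125 × cos(12.2843°) = +0.0046 × 111125 × 0.977104 = 499.5 m.

ΔN = -100 m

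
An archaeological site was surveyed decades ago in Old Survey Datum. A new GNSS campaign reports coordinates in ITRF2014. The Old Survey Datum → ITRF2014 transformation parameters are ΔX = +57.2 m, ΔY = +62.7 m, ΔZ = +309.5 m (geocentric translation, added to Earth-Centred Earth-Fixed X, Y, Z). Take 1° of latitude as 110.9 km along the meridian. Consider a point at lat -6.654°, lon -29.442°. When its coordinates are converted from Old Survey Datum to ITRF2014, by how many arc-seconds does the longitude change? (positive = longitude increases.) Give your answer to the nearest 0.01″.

sin φ = -0.115873, cos φ = 0.993264, sin λ = -0.491542, cos λ = 0.870854.
East component: ΔE = −sin λ·ΔX + cos λ·ΔY = −(-0.491542)(57.2) + (0.870854)(62.7) = 82.72 m.
1° of latitude spans 110900 m; at latitude φ, 1° of longitude spans that × cos φ = 110153.0 m, so Δλ = 82.72 / 110153.0 × 3600 = 2.703″.

Δλ = 2.70″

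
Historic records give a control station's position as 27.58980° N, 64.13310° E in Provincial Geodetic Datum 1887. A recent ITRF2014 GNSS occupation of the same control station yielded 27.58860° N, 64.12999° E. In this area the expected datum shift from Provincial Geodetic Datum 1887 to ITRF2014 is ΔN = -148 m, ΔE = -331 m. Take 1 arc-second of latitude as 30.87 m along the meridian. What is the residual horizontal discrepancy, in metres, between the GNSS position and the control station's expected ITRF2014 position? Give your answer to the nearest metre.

29 m

Observed coordinate differences: Δφ = -0.00120°, Δλ = -0.00311°.
Converting to metres (1° lat = 111132 m, cos φ = 0.886286): observed ΔN = -133.4 m, observed ΔE = -306.3 m.
Subtracting the expected shift leaves a residual of -133.4 − (-148) = 14.6 m north and -306.3 − (-331) = 24.7 m east.
Residual distance = √(14.6² + 24.7²) = 28.7 m.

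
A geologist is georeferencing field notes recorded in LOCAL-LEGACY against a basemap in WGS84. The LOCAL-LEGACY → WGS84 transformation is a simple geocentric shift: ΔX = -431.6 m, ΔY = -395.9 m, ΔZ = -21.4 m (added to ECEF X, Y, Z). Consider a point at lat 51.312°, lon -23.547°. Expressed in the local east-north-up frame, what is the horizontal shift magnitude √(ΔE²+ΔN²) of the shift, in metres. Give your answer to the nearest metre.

562 m

At φ = 51.312°, λ = -23.547°: sin φ = 0.780561, cos φ = 0.625079, sin λ = -0.399501, cos λ = 0.916733.
ΔE = −sin λ·ΔX + cos λ·ΔY = −(-0.399501)·(-431.6) + (0.916733)·(-395.9) = -535.36 m.
ΔN = −sin φ cos λ·ΔX − sin φ sin λ·ΔY + cos φ·ΔZ = −(0.780561)(0.916733)(-431.6) − (0.780561)(-0.399501)(-395.9) + (0.625079)(-21.4) = 172.01 m.
Horizontal magnitude = √(ΔE² + ΔN²) = √((-535.36)² + 172.01²) = 562.31 m.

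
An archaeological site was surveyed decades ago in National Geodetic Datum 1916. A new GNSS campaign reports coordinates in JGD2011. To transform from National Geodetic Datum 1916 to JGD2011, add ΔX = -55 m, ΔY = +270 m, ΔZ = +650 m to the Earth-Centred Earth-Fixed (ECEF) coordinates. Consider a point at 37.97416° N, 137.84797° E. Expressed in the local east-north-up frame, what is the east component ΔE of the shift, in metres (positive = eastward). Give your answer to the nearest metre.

The local east axis at (φ, λ) is (−sin λ, cos λ, 0), so ΔE = −sin(137.84797°)·(-55) + cos(137.84797°)·270 = -163.26 m.

ΔE = -163 m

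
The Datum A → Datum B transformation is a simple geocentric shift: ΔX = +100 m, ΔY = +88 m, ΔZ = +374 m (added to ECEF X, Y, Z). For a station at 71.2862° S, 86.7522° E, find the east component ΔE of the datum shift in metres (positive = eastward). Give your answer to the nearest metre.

The local east axis at (φ, λ) is (−sin λ, cos λ, 0), so ΔE = −sin(86.7522°)·100 + cos(86.7522°)·88 = -94.85 m.

ΔE = -95 m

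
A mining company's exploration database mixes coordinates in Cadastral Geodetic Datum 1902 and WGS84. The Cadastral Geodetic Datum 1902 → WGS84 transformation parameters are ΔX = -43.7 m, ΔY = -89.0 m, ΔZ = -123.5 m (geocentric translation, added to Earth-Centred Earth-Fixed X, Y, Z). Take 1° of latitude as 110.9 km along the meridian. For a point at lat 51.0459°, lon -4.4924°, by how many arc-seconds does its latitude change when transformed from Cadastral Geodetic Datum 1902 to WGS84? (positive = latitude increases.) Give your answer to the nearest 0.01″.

Δφ = -1.60″

sin φ = 0.777650, cos φ = 0.628698, sin λ = -0.078327, cos λ = 0.996928.
North component: ΔN = −sin φ cos λ·ΔX − sin φ sin λ·ΔY + cos φ·ΔZ = −(0.777650)(0.996928)(-43.7) − (0.777650)(-0.078327)(-89.0) + (0.628698)(-123.5) = -49.19 m.
1° of latitude spans 110900 m, so Δφ = -49.19 / 110900 × 3600 = -1.597″.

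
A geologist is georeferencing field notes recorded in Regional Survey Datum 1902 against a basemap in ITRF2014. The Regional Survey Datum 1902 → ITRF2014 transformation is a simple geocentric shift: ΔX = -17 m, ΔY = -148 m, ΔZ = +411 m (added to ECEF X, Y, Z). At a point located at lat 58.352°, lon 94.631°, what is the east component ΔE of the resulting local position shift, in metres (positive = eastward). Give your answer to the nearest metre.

At φ = 58.352°, λ = 94.631°: sin φ = 0.851288, cos φ = 0.524699, sin λ = 0.996735, cos λ = -0.080738.
ΔE = −sin λ·ΔX + cos λ·ΔY = −(0.996735)·(-17) + (-0.080738)·(-148) = 28.89 m.

ΔE = 29 m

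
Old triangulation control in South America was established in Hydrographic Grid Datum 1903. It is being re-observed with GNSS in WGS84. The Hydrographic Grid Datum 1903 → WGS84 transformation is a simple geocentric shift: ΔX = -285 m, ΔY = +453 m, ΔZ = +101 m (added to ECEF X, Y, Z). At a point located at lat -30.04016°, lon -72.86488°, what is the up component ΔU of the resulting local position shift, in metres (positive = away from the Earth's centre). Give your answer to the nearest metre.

ΔU = -498 m

The local up (radial) axis is (cos φ cos λ, cos φ sin λ, sin φ), giving ΔU = -72.689 − 374.744 − 50.561 = -497.99 m.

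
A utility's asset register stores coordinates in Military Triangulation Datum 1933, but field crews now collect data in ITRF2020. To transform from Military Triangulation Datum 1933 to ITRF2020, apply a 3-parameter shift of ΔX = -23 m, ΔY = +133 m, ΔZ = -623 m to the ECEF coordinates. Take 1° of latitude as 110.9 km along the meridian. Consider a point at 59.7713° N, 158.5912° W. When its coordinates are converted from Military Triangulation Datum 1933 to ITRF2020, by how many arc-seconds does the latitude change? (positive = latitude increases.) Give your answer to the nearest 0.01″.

sin φ = 0.864023, cos φ = 0.503453, sin λ = -0.365020, cos λ = -0.931000.
North component: ΔN = −sin φ cos λ·ΔX − sin φ sin λ·ΔY + cos φ·ΔZ = −(0.864023)(-0.931000)(-23) − (0.864023)(-0.365020)(133) + (0.503453)(-623) = -290.21 m.
1° of latitude spans 110900 m, so Δφ = -290.21 / 110900 × 3600 = -9.421″.

Δφ = -9.42″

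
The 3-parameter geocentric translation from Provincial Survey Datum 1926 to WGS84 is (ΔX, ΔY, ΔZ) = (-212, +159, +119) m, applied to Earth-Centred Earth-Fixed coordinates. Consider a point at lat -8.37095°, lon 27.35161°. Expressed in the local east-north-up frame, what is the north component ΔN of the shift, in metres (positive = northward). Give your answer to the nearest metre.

At φ = -8.37095°, λ = 27.35161°: sin φ = -0.145581, cos φ = 0.989346, sin λ = 0.459450, cos λ = 0.888204.
ΔN = −sin φ cos λ·ΔX − sin φ sin λ·ΔY + cos φ·ΔZ = −(-0.145581)(0.888204)(-212) − (-0.145581)(0.459450)(159) + (0.989346)(119) = 100.95 m.

ΔN = 101 m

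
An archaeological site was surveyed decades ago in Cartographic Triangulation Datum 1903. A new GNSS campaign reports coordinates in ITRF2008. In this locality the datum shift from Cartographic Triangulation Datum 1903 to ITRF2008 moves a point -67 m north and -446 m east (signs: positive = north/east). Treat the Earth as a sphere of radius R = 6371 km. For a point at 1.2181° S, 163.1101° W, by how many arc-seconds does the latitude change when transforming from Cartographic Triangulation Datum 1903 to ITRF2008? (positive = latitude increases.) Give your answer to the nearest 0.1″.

Δφ = -2.2″

On a sphere of radius R, 1 rad of latitude = R, so Δφ = ΔN / R = -67.0 / 6371000 = -1.0516e-05 rad = -2.169″.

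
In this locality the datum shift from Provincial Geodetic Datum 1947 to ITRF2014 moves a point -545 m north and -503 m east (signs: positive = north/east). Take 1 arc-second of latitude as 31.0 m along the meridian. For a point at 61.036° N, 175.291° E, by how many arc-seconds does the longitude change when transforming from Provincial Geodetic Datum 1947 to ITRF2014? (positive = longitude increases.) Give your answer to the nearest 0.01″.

Δλ = -33.51″

At latitude 61.036°, cos φ = 0.484260.
1″ of longitude at this latitude = 31.00 × cos φ = 15.0121 m, so Δλ = -503.0 / 15.0121 = -33.506″.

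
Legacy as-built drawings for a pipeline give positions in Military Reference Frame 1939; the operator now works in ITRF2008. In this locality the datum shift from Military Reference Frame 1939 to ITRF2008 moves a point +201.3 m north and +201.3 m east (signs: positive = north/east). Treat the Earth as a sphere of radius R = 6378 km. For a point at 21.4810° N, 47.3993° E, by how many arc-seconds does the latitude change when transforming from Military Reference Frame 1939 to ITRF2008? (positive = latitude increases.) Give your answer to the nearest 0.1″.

On a sphere of radius R, 1 rad of latitude = R, so Δφ = ΔN / R = 201.3 / 6378000 = 3.1562e-05 rad = 6.510″.

Δφ = 6.5″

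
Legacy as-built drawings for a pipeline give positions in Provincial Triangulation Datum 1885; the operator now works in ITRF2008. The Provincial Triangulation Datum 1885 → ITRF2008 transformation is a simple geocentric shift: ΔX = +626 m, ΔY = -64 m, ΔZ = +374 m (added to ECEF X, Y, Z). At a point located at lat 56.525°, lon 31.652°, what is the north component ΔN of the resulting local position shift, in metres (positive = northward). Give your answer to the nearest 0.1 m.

At φ = 56.525°, λ = 31.652°: sin φ = 0.834127, cos φ = 0.551573, sin λ = 0.524759, cos λ = 0.851251.
ΔN = −sin φ cos λ·ΔX − sin φ sin λ·ΔY + cos φ·ΔZ = −(0.834127)(0.851251)(626) − (0.834127)(0.524759)(-64) + (0.551573)(374) = -210.19 m.

ΔN = -210.2 m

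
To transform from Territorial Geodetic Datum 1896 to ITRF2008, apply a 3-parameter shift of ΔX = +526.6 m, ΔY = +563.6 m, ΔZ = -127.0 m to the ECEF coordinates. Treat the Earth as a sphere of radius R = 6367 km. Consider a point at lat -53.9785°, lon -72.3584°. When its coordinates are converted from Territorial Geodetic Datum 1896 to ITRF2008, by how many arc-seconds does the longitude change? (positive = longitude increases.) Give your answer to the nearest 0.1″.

Δλ = 37.1″

sin φ = -0.808796, cos φ = 0.588089, sin λ = -0.952971, cos λ = 0.303062.
East component: ΔE = −sin λ·ΔX + cos λ·ΔY = −(-0.952971)(526.6) + (0.303062)(563.6) = 672.64 m.
1° of latitude spans πR/180 = 111125 m; at latitude φ, 1° of longitude spans that × cos φ = 65351.4 m, so Δλ = 672.64 / 65351.4 × 3600 = 37.054″.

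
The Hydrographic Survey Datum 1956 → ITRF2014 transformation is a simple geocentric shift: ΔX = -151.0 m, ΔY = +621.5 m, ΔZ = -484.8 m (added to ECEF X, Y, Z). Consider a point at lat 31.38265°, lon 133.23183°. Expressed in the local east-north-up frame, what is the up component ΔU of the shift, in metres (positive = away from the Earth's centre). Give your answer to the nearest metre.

At φ = 31.38265°, λ = 133.23183°: sin φ = 0.520751, cos φ = 0.853709, sin λ = 0.728588, cos λ = -0.684952.
ΔU = cos φ cos λ·ΔX + cos φ sin λ·ΔY + sin φ·ΔZ = (0.853709)(-0.684952)(-151.0) + (0.853709)(0.728588)(621.5) + (0.520751)(-484.8) = 222.41 m.

ΔU = 222 m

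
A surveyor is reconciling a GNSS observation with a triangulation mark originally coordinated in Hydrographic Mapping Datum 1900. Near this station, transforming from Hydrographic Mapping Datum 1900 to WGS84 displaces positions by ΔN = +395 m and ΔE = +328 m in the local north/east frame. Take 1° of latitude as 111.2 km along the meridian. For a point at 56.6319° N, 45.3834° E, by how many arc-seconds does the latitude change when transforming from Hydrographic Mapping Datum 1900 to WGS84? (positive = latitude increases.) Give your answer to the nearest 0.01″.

Δφ = 12.79″

1° of latitude = 111.2 km, so Δφ = 395.0 / 111200 = 0.0035522° = 12.788″.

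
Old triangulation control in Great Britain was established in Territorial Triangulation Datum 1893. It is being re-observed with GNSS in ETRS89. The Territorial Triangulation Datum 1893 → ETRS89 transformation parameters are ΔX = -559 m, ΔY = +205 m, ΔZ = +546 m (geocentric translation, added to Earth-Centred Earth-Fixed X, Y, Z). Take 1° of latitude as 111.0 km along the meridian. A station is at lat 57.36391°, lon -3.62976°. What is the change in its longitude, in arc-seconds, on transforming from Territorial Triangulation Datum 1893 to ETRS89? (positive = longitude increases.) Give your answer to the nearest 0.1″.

sin φ = 0.842113, cos φ = 0.539301, sin λ = -0.063309, cos λ = 0.997994.
East component: ΔE = −sin λ·ΔX + cos λ·ΔY = −(-0.063309)(-559) + (0.997994)(205) = 169.20 m.
1° of latitude spans 111000 m; at latitude φ, 1° of longitude spans that × cos φ = 59862.4 m, so Δλ = 169.20 / 59862.4 × 3600 = 10.175″.

Δλ = 10.2″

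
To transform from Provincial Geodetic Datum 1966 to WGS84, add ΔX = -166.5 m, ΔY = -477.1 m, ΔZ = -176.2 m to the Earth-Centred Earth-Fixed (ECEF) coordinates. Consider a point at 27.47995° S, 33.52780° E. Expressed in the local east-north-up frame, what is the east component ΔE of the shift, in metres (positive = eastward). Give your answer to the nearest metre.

ΔE = -306 m

At φ = -27.47995°, λ = 33.52780°: sin φ = -0.461438, cos φ = 0.887172, sin λ = 0.552342, cos λ = 0.833618.
ΔE = −sin λ·ΔX + cos λ·ΔY = −(0.552342)·(-166.5) + (0.833618)·(-477.1) = -305.75 m.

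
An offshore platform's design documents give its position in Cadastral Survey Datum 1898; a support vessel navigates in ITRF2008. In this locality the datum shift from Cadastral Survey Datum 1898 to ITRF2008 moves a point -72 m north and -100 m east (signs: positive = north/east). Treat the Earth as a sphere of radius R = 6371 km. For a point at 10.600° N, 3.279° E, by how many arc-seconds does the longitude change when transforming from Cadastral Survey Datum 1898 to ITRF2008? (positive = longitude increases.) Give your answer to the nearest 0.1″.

Δλ = -3.3″

At latitude 10.600°, cos φ = 0.982935.
One radian of longitude at latitude φ spans R cos φ, so Δλ = ΔE / (R cos φ) = -100.0 / (6371000 × 0.982935) = -1.5969e-05 rad = -3.294″.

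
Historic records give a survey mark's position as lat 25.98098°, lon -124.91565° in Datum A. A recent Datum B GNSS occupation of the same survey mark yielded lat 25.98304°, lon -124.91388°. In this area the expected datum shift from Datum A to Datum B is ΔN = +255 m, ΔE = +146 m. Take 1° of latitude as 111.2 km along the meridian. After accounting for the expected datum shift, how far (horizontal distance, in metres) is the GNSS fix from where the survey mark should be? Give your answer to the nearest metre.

40 m

Observed coordinate differences: Δφ = +0.00206°, Δλ = +0.00177°.
Converting to metres (1° lat = 111200 m, cos φ = 0.898940): observed ΔN = 229.1 m, observed ΔE = 176.9 m.
Subtracting the expected shift leaves a residual of 229.1 − (255) = -25.9 m north and 176.9 − (146) = 30.9 m east.
Residual distance = √((-25.9)² + 30.9²) = 40.4 m.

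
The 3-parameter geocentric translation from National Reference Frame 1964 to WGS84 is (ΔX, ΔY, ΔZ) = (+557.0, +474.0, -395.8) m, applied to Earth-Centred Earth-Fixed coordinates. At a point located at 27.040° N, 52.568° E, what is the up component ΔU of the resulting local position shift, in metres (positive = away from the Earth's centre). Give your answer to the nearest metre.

ΔU = 457 m

At φ = 27.040°, λ = 52.568°: sin φ = 0.454612, cos φ = 0.890689, sin λ = 0.794075, cos λ = 0.607819.
ΔU = cos φ cos λ·ΔX + cos φ sin λ·ΔY + sin φ·ΔZ = (0.890689)(0.607819)(557.0) + (0.890689)(0.794075)(474.0) + (0.454612)(-395.8) = 456.86 m.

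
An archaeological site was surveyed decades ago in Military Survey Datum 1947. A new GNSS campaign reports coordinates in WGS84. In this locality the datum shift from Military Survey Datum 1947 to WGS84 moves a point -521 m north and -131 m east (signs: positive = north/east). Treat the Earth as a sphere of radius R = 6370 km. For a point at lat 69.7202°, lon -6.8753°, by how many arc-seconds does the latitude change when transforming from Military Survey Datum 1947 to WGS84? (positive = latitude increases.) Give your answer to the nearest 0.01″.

Δφ = -16.87″

On a sphere of radius R, 1 rad of latitude = R, so Δφ = ΔN / R = -521.0 / 6370000 = -8.1790e-05 rad = -16.870″.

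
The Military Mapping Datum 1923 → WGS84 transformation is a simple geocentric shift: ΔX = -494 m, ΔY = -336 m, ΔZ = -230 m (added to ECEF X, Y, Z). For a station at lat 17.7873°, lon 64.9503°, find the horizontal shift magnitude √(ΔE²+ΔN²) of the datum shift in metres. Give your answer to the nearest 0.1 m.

At φ = 17.7873°, λ = 64.9503°: sin φ = 0.305484, cos φ = 0.952197, sin λ = 0.905941, cos λ = 0.423404.
ΔE = −sin λ·ΔX + cos λ·ΔY = −(0.905941)·(-494) + (0.423404)·(-336) = 305.27 m.
ΔN = −sin φ cos λ·ΔX − sin φ sin λ·ΔY + cos φ·ΔZ = −(0.305484)(0.423404)(-494) − (0.305484)(0.905941)(-336) + (0.952197)(-230) = -62.12 m.
Horizontal magnitude = √(ΔE² + ΔN²) = √(305.27² + (-62.12)²) = 311.53 m.

311.5 m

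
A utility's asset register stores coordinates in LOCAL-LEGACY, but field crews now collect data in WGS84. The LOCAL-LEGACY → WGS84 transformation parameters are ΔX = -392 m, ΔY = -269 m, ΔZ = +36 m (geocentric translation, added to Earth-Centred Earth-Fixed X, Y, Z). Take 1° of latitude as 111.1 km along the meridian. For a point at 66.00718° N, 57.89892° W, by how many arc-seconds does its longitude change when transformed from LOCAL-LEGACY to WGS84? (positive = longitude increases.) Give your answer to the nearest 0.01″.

sin φ = 0.913596, cos φ = 0.406622, sin λ = -0.847112, cos λ = 0.531415.
East component: ΔE = −sin λ·ΔX + cos λ·ΔY = −(-0.847112)(-392) + (0.531415)(-269) = -475.02 m.
1° of latitude spans 111100 m; at latitude φ, 1° of longitude spans that × cos φ = 45175.7 m, so Δλ = -475.02 / 45175.7 × 3600 = -37.854″.

Δλ = -37.85″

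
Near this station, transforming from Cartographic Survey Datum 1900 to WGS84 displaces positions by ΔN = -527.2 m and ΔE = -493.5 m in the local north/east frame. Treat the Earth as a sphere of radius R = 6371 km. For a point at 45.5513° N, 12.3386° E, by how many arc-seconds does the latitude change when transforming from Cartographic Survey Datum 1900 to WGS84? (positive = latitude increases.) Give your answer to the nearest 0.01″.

On a sphere of radius R, 1 rad of latitude = R, so Δφ = ΔN / R = -527.2 / 6371000 = -8.2750e-05 rad = -17.068″.

Δφ = -17.07″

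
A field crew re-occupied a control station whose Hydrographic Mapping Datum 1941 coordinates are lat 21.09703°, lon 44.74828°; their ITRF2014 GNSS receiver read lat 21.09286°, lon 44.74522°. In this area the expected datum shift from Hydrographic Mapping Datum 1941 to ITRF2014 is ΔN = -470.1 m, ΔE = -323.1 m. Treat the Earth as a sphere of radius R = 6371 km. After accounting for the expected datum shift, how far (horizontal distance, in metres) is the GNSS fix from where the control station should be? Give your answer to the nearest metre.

Observed coordinate differences: Δφ = -0.00417°, Δλ = -0.00306°.
Converting to metres (1° lat = 111195 m, cos φ = 0.932972): observed ΔN = -463.7 m, observed ΔE = -317.4 m.
Subtracting the expected shift leaves a residual of -463.7 − (-470.1) = 6.4 m north and -317.4 − (-323.1) = 5.7 m east.
Residual distance = √(6.4² + 5.7²) = 8.6 m.

9 m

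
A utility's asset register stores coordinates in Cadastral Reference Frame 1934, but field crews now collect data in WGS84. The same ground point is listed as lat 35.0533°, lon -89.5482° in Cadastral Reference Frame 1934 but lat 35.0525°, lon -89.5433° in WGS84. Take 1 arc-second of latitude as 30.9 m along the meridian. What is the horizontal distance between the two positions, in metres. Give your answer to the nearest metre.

455 m

Δφ = 35.0525° − 35.0533° = -0.0008°; Δλ = -89.5433° − -89.5482° = +0.0049°.
1° of latitude = 3600 × 30.90 = 111240 m.
ΔN = Δφ × 111240 = -89.0 m; ΔE = Δλ × 111240 × cos(35.0533°) = +0.0049 × 111240 × 0.818618 = 446.2 m.
Distance = √(ΔE² + ΔN²) = √(446.2² + (-89.0)²) = 455.0 m.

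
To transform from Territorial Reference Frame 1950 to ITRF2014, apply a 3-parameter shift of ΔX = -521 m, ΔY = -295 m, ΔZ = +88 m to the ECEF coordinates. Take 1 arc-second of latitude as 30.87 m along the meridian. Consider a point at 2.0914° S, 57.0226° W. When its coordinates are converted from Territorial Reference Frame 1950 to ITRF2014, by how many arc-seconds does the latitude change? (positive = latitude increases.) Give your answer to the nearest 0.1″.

sin φ = -0.036494, cos φ = 0.999334, sin λ = -0.838885, cos λ = 0.544308.
North component: ΔN = −sin φ cos λ·ΔX − sin φ sin λ·ΔY + cos φ·ΔZ = −(-0.036494)(0.544308)(-521) − (-0.036494)(-0.838885)(-295) + (0.999334)(88) = 86.62 m.
1° of latitude spans 3600 × 30.87 = 111132 m, so Δφ = 86.62 / 111132 × 3600 = 2.806″.

Δφ = 2.8″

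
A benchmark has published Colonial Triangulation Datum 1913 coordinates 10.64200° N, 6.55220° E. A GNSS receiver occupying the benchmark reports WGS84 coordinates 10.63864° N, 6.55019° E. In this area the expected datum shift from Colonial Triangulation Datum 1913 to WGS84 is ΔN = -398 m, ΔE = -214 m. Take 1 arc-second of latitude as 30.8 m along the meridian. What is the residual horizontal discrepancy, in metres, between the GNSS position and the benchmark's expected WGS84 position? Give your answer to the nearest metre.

Observed coordinate differences: Δφ = -0.00336°, Δλ = -0.00201°.
Converting to metres (1° lat = 110880 m, cos φ = 0.982800): observed ΔN = -372.6 m, observed ΔE = -219.0 m.
Subtracting the expected shift leaves a residual of -372.6 − (-398) = 25.4 m north and -219.0 − (-214) = -5.0 m east.
Residual distance = √(25.4² + (-5.0)²) = 25.9 m.

26 m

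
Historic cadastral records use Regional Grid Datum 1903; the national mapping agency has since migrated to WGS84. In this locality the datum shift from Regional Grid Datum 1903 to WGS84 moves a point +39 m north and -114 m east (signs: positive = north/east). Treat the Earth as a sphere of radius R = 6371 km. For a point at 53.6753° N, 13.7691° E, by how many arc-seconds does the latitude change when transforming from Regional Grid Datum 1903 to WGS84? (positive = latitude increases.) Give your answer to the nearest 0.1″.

On a sphere of radius R, 1 rad of latitude = R, so Δφ = ΔN / R = 39.0 / 6371000 = 6.1215e-06 rad = 1.263″.

Δφ = 1.3″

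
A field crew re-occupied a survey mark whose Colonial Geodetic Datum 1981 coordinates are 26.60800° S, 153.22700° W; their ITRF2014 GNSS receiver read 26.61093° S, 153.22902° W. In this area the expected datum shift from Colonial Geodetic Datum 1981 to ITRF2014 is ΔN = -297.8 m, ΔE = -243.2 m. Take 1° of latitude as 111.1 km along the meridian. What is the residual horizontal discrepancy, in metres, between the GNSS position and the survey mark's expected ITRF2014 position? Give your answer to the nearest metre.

51 m

Observed coordinate differences: Δφ = -0.00293°, Δλ = -0.00202°.
Converting to metres (1° lat = 111100 m, cos φ = 0.894092): observed ΔN = -325.5 m, observed ΔE = -200.7 m.
Subtracting the expected shift leaves a residual of -325.5 − (-297.8) = -27.7 m north and -200.7 − (-243.2) = 42.5 m east.
Residual distance = √((-27.7)² + 42.5²) = 50.8 m.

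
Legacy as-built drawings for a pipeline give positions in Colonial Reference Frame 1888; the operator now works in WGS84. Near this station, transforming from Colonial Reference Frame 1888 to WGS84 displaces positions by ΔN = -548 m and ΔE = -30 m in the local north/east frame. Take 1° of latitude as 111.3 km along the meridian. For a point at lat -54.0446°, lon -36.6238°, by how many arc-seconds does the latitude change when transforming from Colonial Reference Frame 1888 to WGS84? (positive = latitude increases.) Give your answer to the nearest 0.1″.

1° of latitude = 111.3 km, so Δφ = -548.0 / 111300 = -0.0049236° = -17.725″.

Δφ = -17.7″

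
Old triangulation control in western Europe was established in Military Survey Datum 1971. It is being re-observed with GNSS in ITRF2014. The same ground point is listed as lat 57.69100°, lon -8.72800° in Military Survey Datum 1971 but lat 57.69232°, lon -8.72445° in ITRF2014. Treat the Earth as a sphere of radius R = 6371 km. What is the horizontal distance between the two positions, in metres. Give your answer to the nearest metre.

257 m

Δφ = 57.69232° − 57.69100° = +0.00132°; Δλ = -8.72445° − -8.72800° = +0.00355°.
1° along a meridian = πR/180 = 111195 m.
ΔN = Δφ × 111195 = 146.8 m; ΔE = Δλ × 111195 × cos(57.69100°) = +0.00355 × 111195 × 0.534485 = 211.0 m.
Distance = √(ΔE² + ΔN²) = √(211.0² + 146.8²) = 257.0 m.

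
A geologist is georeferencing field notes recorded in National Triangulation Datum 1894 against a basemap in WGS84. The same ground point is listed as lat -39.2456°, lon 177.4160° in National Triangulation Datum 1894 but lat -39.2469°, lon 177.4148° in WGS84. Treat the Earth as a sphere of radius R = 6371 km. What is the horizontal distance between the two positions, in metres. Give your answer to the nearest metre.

Δφ = -39.2469° − -39.2456° = -0.0013°; Δλ = 177.4148° − 177.4160° = -0.0012°.
1° along a meridian = πR/180 = 111195 m.
ΔN = Δφ × 111195 = -144.6 m; ΔE = Δλ × 111195 × cos(-39.2456°) = -0.0012 × 111195 × 0.774441 = -103.3 m.
Distance = √(ΔE² + ΔN²) = √((-103.3)² + (-144.6)²) = 177.7 m.

178 m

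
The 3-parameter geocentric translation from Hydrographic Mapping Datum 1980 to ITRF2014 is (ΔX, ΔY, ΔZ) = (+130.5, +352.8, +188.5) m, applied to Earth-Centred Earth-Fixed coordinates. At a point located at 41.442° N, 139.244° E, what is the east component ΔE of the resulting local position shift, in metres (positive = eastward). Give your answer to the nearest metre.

The local east axis at (φ, λ) is (−sin λ, cos λ, 0), so ΔE = −sin(139.244°)·130.5 + cos(139.244°)·352.8 = -352.44 m.

ΔE = -352 m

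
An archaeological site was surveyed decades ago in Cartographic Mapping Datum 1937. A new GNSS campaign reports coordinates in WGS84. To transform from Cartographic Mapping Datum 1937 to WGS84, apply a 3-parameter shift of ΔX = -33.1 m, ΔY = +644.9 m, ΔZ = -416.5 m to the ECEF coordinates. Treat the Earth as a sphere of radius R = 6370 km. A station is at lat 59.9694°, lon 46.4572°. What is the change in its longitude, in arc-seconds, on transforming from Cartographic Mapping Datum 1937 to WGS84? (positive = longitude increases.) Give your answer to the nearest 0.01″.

Δλ = 30.30″

sin φ = 0.865758, cos φ = 0.500462, sin λ = 0.724860, cos λ = 0.688896.
East component: ΔE = −sin λ·ΔX + cos λ·ΔY = −(0.724860)(-33.1) + (0.688896)(644.9) = 468.26 m.
1° of latitude spans πR/180 = 111177 m; at latitude φ, 1° of longitude spans that × cos φ = 55640.2 m, so Δλ = 468.26 / 55640.2 × 3600 = 30.297″.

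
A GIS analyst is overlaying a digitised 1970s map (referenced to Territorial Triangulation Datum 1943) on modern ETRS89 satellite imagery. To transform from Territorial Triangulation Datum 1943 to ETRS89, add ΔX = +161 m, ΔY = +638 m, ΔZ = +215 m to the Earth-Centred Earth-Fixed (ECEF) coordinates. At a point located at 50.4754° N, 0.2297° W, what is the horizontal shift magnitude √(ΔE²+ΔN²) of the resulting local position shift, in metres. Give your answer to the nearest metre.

At φ = 50.4754°, λ = -0.2297°: sin φ = 0.771351, cos φ = 0.636409, sin λ = -0.004009, cos λ = 0.999992.
ΔE = −sin λ·ΔX + cos λ·ΔY = −(-0.004009)·(161) + (0.999992)·(638) = 638.64 m.
ΔN = −sin φ cos λ·ΔX − sin φ sin λ·ΔY + cos φ·ΔZ = −(0.771351)(0.999992)(161) − (0.771351)(-0.004009)(638) + (0.636409)(215) = 14.61 m.
Horizontal magnitude = √(ΔE² + ΔN²) = √(638.64² + 14.61²) = 638.81 m.

639 m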